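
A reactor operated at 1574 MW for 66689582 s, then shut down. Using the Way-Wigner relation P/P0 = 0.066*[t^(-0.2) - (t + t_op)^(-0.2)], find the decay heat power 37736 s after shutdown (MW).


P/P0 = 0.066 * [t^(-0.2) - (t + t_op)^(-0.2)]
P/P0 = 0.066 * [37736^(-0.2) - (37736 + 66689582)^(-0.2)]
P/P0 = 0.066 * [0.1215203 - 0.02723575] = 0.006222780
P = 1574 * 0.006222780 = 9.7947 MW

9.7947


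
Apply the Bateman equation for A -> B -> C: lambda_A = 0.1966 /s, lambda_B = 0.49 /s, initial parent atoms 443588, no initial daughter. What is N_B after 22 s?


N_B(t) = lambda_A * N_A0 / (lambda_B - lambda_A) * [exp(-lambda_A*t) - exp(-lambda_B*t)]
exp(-0.1966*22) = 0.01323090; exp(-0.49*22) = 2.081160e-05
N_B = 0.1966 * 443588 / (0.49 - 0.1966) * (0.01323090 - 2.081160e-05)
N_B = 3926.5

3926.5


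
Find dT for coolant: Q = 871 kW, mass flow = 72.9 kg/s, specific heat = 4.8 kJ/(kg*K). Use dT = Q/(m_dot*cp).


dT = Q / (m_dot * cp)
dT = 871 / (72.9 * 4.8)
dT = 2.4891 C

2.4891


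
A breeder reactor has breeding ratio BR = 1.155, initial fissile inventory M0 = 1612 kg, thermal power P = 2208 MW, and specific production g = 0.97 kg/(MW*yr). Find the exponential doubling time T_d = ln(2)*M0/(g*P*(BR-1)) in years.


Breeding gain G = BR - 1 = 1.155 - 1 = 0.155
Fissile production rate = g * P * G = 0.97 * 2208 * 0.155 = 331.9728 kg/yr
T_d = ln(2) * M0 / (g * P * G)
T_d = ln(2) * 1612 / 331.9728 = 3.3658 yr

3.3658


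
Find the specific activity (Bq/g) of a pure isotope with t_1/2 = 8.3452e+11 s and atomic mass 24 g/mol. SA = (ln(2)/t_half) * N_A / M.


lambda = ln(2) / t_half = ln(2) / 8.3452e+11 = 8.305939e-13 /s
SA = lambda * N_A / M
SA = 8.305939e-13 * 6.022e23 / 24
SA = 2.0841e+10 Bq/g

2.0841e+10


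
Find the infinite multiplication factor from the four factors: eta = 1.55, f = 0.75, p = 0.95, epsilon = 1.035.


k_inf = eta * f * p * epsilon
k_inf = 1.55 * 0.75 * 0.95 * 1.035
k_inf = 1.1430

1.1430


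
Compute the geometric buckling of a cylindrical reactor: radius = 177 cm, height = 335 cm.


B^2 = (2.405/R)^2 + (pi/H)^2
B^2 = (2.405/177)^2 + (pi/335)^2
B^2 = 2.7257e-04 /cm^2

2.7257e-04


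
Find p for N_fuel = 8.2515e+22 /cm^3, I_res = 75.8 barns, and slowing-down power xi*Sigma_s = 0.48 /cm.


p = exp(-N * I * 1e-24 / (xi*Sigma_s))
p = exp(-8.2515e+22 * 75.8 * 1e-24 / 0.48)
p = 2.1924e-06

2.1924e-06


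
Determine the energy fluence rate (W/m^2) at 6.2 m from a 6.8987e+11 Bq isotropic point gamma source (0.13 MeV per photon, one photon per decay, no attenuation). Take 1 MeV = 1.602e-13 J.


psi = A * E * 1.602e-13 / (4*pi*r^2)
psi = 6.8987e+11 * 0.13 * 1.602e-13 / (4*pi*6.2^2)
psi = 2.9743e-05 W/m^2

2.9743e-05


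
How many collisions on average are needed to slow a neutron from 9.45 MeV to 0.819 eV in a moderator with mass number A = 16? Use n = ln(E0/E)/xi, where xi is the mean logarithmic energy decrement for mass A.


xi = 1 + (A-1)^2/(2A)*ln((A-1)/(A+1)) = 0.1199467 (for A = 16)
n = ln(E0/E) / xi
n = ln(9.45e6 / 0.819) / 0.1199467
n = ln(1.153846e+07) / 0.1199467 = 135.57

135.57


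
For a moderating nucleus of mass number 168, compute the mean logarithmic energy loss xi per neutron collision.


xi = 1 + (A-1)^2/(2A) * ln((A-1)/(A+1))
xi = 1 + (168-1)^2/(2*168) * ln((168-1)/(168 +1))
xi = 0.011858

0.011858


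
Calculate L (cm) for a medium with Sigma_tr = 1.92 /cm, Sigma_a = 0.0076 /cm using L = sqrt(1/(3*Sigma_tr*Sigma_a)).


D = 1 / (3 * Sigma_tr) = 1 / (3 * 1.92) = 0.1736111 cm
L = sqrt(D / Sigma_a)
L = sqrt(0.1736111 / 0.0076)
L = 4.7795 cm

4.7795


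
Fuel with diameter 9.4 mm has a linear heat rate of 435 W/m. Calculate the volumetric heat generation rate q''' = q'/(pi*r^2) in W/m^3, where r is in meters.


r = D / 2 / 1000 = 9.4 / 2 / 1000 = 0.0047 m
q''' = q' / (pi * r^2)
q''' = 435 / (pi * 0.0047^2)
q''' = 6.2682e+06 W/m^3

6.2682e+06


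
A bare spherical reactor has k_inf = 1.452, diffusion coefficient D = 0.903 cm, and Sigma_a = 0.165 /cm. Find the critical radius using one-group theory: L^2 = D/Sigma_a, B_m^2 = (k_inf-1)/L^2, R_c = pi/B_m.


L^2 = D / Sigma_a = 0.903 / 0.165 = 5.472727 cm^2
B_m^2 = (k_inf - 1) / L^2 = (1.452 - 1) / 5.472727 = 0.08259137 /cm^2
For a bare sphere: B_g = pi/R, so R_c = pi / sqrt(B_m^2)
R_c = pi / sqrt(0.08259137) = 10.932 cm

10.932


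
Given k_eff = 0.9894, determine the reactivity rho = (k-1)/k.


rho = (k_eff - 1) / k_eff
rho = (0.9894 - 1) / 0.9894
rho = -0.010714

-0.010714


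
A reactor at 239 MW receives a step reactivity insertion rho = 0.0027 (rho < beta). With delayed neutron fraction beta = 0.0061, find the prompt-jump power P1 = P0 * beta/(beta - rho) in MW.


P1/P0 = beta / (beta - rho)
P1/P0 = 0.0061 / (0.0061 - 0.0027) = 1.794118
P1 = 239 * 1.794118 = 428.79 MW

428.79


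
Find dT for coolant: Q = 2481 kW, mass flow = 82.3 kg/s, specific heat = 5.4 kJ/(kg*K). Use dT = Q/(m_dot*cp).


dT = Q / (m_dot * cp)
dT = 2481 / (82.3 * 5.4)
dT = 5.5826 C

5.5826


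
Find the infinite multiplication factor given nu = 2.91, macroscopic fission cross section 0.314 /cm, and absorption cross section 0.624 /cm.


k_inf = nu * Sigma_f / Sigma_a
k_inf = 2.91 * 0.314 / 0.624
k_inf = 1.4643

1.4643


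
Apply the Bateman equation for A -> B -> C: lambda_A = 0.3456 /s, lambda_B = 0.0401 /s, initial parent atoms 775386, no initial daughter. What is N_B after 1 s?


N_B(t) = lambda_A * N_A0 / (lambda_B - lambda_A) * [exp(-lambda_A*t) - exp(-lambda_B*t)]
exp(-0.3456*1) = 0.7077955; exp(-0.0401*1) = 0.9606934
N_B = 0.3456 * 775386 / (0.0401 - 0.3456) * (0.7077955 - 0.9606934)
N_B = 221833

221833


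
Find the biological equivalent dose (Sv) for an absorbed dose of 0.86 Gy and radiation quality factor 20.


H = D * Q
H = 0.86 * 20
H = 17.200 Sv

17.200


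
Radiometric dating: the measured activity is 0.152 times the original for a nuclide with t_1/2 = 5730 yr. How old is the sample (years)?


lambda = ln(2) / t_half = ln(2) / 5730 = 1.209681e-04 /yr
t = -ln(A/A0) / lambda
t = -ln(0.152) / 1.209681e-04
t = 15573 yr

15573


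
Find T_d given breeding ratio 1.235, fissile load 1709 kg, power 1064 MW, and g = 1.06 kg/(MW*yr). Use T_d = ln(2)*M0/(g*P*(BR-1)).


Breeding gain G = BR - 1 = 1.235 - 1 = 0.235
Fissile production rate = g * P * G = 1.06 * 1064 * 0.235 = 265.0424 kg/yr
T_d = ln(2) * M0 / (g * P * G)
T_d = ln(2) * 1709 / 265.0424 = 4.4694 yr

4.4694


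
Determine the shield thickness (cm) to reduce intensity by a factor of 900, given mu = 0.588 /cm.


x = ln(factor) / mu
x = ln(900) / 0.588
x = 11.569 cm

11.569


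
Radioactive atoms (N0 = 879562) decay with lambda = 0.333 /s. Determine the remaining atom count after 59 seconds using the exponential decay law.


N = N0 * exp(-lambda * t)
N = 879562 * exp(-0.333 * 59)
N = 0.0025804

0.0025804


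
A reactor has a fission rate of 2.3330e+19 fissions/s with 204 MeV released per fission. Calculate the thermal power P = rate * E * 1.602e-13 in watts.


P = fission_rate * E_MeV * 1.602e-13
P = 2.3330e+19 * 204 * 1.602e-13
P = 7.6244e+08 W

7.6244e+08


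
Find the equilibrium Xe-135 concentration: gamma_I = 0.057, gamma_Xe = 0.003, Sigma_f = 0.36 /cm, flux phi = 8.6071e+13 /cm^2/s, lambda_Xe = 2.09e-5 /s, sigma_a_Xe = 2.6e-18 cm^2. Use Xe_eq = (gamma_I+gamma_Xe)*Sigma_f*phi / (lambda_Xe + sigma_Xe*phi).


Xe_eq = (gamma_I + gamma_Xe) * Sigma_f * phi / (lambda_Xe + sigma_Xe * phi)
Numerator = (0.057 + 0.003) * 0.36 * 8.6071e+13 = 1.859134e+12
Denominator = 2.09e-5 + 2.6e-18 * 8.6071e+13 = 2.446846e-04
Xe_eq = 1.859134e+12 / 2.446846e-04 = 7.5981e+15 /cm^3

7.5981e+15


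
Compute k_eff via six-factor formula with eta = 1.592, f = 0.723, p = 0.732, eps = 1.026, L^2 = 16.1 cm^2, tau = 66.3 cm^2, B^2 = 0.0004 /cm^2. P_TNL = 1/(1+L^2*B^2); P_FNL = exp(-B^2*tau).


k_inf = eta*f*p*eps = 1.592*0.723*0.732*1.026 = 0.8644498
P_TNL = 1/(1 + L^2*B^2) = 1/(1 + 16.1*0.0004) = 0.9936012
P_FNL = exp(-B^2*tau) = exp(-0.0004*66.3) = 0.9738286
k_eff = k_inf * P_TNL * P_FNL = 0.8644498 * 0.9936012 * 0.9738286
k_eff = 0.83644

0.83644


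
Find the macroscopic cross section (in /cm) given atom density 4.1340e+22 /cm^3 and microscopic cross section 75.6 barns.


Sigma = N * sigma_barns * 1e-24
Sigma = 4.1340e+22 * 75.6 * 1e-24
Sigma = 3.1253 /cm

3.1253


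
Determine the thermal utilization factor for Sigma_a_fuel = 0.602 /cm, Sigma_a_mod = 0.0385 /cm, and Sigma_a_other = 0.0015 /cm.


f = Sigma_a_fuel / (Sigma_a_fuel + Sigma_a_mod + Sigma_a_other)
f = 0.602 / (0.602 + 0.0385 + 0.0015)
f = 0.93769

0.93769


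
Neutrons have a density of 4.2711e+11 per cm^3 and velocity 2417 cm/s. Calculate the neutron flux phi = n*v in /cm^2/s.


phi = n * v
phi = 4.2711e+11 * 2417
phi = 1.0323e+15 /cm^2/s

1.0323e+15


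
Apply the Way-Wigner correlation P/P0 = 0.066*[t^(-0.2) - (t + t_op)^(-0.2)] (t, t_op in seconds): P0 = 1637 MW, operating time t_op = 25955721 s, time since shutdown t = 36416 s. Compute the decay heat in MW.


P/P0 = 0.066 * [t^(-0.2) - (t + t_op)^(-0.2)]
P/P0 = 0.066 * [36416^(-0.2) - (36416 + 25955721)^(-0.2)]
P/P0 = 0.066 * [0.1223888 - 0.03288756] = 0.005907082
P = 1637 * 0.005907082 = 9.6699 MW

9.6699


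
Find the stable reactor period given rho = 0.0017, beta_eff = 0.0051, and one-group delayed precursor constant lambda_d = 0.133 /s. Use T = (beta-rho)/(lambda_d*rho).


T = (beta - rho) / (lambda_d * rho)
T = (0.0051 - 0.0017) / (0.133 * 0.0017)
T = 15.038 s

15.038


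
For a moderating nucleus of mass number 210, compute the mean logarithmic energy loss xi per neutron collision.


xi = 1 + (A-1)^2/(2A) * ln((A-1)/(A+1))
xi = 1 + (210-1)^2/(2*210) * ln((210-1)/(210 +1))
xi = 0.0094936

0.0094936


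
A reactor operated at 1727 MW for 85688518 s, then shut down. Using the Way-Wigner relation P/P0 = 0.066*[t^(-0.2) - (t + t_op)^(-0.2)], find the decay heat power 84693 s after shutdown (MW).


P/P0 = 0.066 * [t^(-0.2) - (t + t_op)^(-0.2)]
P/P0 = 0.066 * [84693^(-0.2) - (84693 + 85688518)^(-0.2)]
P/P0 = 0.066 * [0.1033786 - 0.02590178] = 0.005113470
P = 1727 * 0.005113470 = 8.8310 MW

8.8310


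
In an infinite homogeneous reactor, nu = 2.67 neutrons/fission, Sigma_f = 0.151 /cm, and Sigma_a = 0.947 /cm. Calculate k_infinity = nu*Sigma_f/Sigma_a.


k_inf = nu * Sigma_f / Sigma_a
k_inf = 2.67 * 0.151 / 0.947
k_inf = 0.42573

0.42573


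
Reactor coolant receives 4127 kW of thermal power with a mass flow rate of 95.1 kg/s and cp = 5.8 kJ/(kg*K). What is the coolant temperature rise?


dT = Q / (m_dot * cp)
dT = 4127 / (95.1 * 5.8)
dT = 7.4821 C

7.4821


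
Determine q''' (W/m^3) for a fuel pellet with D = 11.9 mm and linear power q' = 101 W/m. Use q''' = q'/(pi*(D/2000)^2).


r = D / 2 / 1000 = 11.9 / 2 / 1000 = 0.00595 m
q''' = q' / (pi * r^2)
q''' = 101 / (pi * 0.00595^2)
q''' = 908108 W/m^3

908108


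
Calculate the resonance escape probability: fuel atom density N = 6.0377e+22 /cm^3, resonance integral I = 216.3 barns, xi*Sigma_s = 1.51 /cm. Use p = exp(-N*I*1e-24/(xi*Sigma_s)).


p = exp(-N * I * 1e-24 / (xi*Sigma_s))
p = exp(-6.0377e+22 * 216.3 * 1e-24 / 1.51)
p = 1.7535e-04

1.7535e-04


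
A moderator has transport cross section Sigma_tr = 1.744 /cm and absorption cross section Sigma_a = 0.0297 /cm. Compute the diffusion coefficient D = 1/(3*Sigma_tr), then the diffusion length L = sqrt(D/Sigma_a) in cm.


D = 1 / (3 * Sigma_tr) = 1 / (3 * 1.744) = 0.1911315 cm
L = sqrt(D / Sigma_a)
L = sqrt(0.1911315 / 0.0297)
L = 2.5368 cm

2.5368


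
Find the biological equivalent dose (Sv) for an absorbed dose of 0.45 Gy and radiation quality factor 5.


H = D * Q
H = 0.45 * 5
H = 2.2500 Sv

2.2500


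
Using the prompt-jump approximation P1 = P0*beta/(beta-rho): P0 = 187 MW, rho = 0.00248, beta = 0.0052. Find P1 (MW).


P1/P0 = beta / (beta - rho)
P1/P0 = 0.0052 / (0.0052 - 0.00248) = 1.911765
P1 = 187 * 1.911765 = 357.50 MW

357.50


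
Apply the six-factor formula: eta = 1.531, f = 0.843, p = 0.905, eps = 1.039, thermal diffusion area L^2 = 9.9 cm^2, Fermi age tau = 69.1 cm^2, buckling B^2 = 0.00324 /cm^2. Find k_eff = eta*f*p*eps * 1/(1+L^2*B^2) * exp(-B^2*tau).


k_inf = eta*f*p*eps = 1.531*0.843*0.905*1.039 = 1.213576
P_TNL = 1/(1 + L^2*B^2) = 1/(1 + 9.9*0.00324) = 0.9689209
P_FNL = exp(-B^2*tau) = exp(-0.00324*69.1) = 0.7994079
k_eff = k_inf * P_TNL * P_FNL = 1.213576 * 0.9689209 * 0.7994079
k_eff = 0.93999

0.93999


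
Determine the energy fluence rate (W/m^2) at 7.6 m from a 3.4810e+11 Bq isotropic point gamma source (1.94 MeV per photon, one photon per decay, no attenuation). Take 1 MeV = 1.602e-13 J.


psi = A * E * 1.602e-13 / (4*pi*r^2)
psi = 3.4810e+11 * 1.94 * 1.602e-13 / (4*pi*7.6^2)
psi = 1.4905e-04 W/m^2

1.4905e-04


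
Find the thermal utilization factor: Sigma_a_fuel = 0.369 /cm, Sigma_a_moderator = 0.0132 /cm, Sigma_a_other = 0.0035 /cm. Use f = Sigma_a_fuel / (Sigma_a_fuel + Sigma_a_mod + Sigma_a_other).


f = Sigma_a_fuel / (Sigma_a_fuel + Sigma_a_mod + Sigma_a_other)
f = 0.369 / (0.369 + 0.0132 + 0.0035)
f = 0.95670

0.95670


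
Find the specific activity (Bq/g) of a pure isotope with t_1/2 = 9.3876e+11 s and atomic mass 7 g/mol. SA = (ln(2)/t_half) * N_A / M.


lambda = ln(2) / t_half = ln(2) / 9.3876e+11 = 7.383646e-13 /s
SA = lambda * N_A / M
SA = 7.383646e-13 * 6.022e23 / 7
SA = 6.3520e+10 Bq/g

6.3520e+10


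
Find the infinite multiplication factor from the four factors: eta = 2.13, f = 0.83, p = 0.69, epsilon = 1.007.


k_inf = eta * f * p * epsilon
k_inf = 2.13 * 0.83 * 0.69 * 1.007
k_inf = 1.2284

1.2284


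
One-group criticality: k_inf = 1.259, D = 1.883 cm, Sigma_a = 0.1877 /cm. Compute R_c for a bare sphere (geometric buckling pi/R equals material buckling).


L^2 = D / Sigma_a = 1.883 / 0.1877 = 10.03197 cm^2
B_m^2 = (k_inf - 1) / L^2 = (1.259 - 1) / 10.03197 = 0.02581746 /cm^2
For a bare sphere: B_g = pi/R, so R_c = pi / sqrt(B_m^2)
R_c = pi / sqrt(0.02581746) = 19.552 cm

19.552


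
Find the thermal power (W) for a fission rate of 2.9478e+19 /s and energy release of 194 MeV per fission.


P = fission_rate * E_MeV * 1.602e-13
P = 2.9478e+19 * 194 * 1.602e-13
P = 9.1614e+08 W

9.1614e+08


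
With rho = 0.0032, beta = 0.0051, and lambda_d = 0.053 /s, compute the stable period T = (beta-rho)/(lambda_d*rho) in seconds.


T = (beta - rho) / (lambda_d * rho)
T = (0.0051 - 0.0032) / (0.053 * 0.0032)
T = 11.203 s

11.203


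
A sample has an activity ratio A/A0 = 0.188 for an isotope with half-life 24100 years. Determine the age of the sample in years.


lambda = ln(2) / t_half = ln(2) / 24100 = 2.876129e-05 /yr
t = -ln(A/A0) / lambda
t = -ln(0.188) / 2.876129e-05
t = 58110 yr

58110


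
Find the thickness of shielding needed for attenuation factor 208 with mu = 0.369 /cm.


x = ln(factor) / mu
x = ln(208) / 0.369
x = 14.465 cm

14.465


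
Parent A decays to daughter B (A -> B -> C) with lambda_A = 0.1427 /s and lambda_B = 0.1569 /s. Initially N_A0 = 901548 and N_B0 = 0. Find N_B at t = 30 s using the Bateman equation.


N_B(t) = lambda_A * N_A0 / (lambda_B - lambda_A) * [exp(-lambda_A*t) - exp(-lambda_B*t)]
exp(-0.1427*30) = 0.01382883; exp(-0.1569*30) = 0.009031832
N_B = 0.1427 * 901548 / (0.1569 - 0.1427) * (0.01382883 - 0.009031832)
N_B = 43460

43460


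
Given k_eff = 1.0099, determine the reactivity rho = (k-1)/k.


rho = (k_eff - 1) / k_eff
rho = (1.0099 - 1) / 1.0099
rho = 0.0098030

0.0098030


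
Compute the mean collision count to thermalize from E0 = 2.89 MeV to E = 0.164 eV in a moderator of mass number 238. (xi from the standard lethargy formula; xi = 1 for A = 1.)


xi = 1 + (A-1)^2/(2A)*ln((A-1)/(A+1)) = 0.008379872 (for A = 238)
n = ln(E0/E) / xi
n = ln(2.89e6 / 0.164) / 0.008379872
n = ln(1.762195e+07) / 0.008379872 = 1991.0

1991.0


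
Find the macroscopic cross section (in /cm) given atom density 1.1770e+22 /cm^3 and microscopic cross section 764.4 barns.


Sigma = N * sigma_barns * 1e-24
Sigma = 1.1770e+22 * 764.4 * 1e-24
Sigma = 8.9970 /cm

8.9970


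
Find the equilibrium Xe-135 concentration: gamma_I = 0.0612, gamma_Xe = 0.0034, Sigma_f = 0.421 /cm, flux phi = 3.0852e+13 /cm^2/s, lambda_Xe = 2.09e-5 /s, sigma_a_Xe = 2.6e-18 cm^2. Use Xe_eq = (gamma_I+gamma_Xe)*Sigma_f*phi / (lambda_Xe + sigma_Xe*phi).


Xe_eq = (gamma_I + gamma_Xe) * Sigma_f * phi / (lambda_Xe + sigma_Xe * phi)
Numerator = (0.0612 + 0.0034) * 0.421 * 3.0852e+13 = 8.390695e+11
Denominator = 2.09e-5 + 2.6e-18 * 3.0852e+13 = 1.011152e-04
Xe_eq = 8.390695e+11 / 1.011152e-04 = 8.2982e+15 /cm^3

8.2982e+15


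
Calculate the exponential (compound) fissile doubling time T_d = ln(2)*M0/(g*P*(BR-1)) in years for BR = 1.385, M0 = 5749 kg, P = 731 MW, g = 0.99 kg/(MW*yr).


Breeding gain G = BR - 1 = 1.385 - 1 = 0.385
Fissile production rate = g * P * G = 0.99 * 731 * 0.385 = 278.62065 kg/yr
T_d = ln(2) * M0 / (g * P * G)
T_d = ln(2) * 5749 / 278.62065 = 14.302 yr

14.302


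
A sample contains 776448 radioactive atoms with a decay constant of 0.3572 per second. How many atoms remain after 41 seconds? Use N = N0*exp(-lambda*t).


N = N0 * exp(-lambda * t)
N = 776448 * exp(-0.3572 * 41)
N = 0.33867

0.33867


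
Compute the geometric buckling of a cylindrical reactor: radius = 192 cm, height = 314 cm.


B^2 = (2.405/R)^2 + (pi/H)^2
B^2 = (2.405/192)^2 + (pi/314)^2
B^2 = 2.5700e-04 /cm^2

2.5700e-04


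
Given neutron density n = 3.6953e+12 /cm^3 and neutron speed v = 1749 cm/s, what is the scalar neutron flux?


phi = n * v
phi = 3.6953e+12 * 1749
phi = 6.4631e+15 /cm^2/s

6.4631e+15


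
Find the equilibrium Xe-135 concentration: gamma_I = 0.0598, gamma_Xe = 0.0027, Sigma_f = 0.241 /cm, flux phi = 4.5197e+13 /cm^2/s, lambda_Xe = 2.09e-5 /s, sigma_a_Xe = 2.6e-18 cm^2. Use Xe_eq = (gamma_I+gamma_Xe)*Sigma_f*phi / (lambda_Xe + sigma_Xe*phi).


Xe_eq = (gamma_I + gamma_Xe) * Sigma_f * phi / (lambda_Xe + sigma_Xe * phi)
Numerator = (0.0598 + 0.0027) * 0.241 * 4.5197e+13 = 6.807798e+11
Denominator = 2.09e-5 + 2.6e-18 * 4.5197e+13 = 1.384122e-04
Xe_eq = 6.807798e+11 / 1.384122e-04 = 4.9185e+15 /cm^3

4.9185e+15


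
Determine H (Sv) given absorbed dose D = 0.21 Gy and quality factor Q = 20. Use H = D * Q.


H = D * Q
H = 0.21 * 20
H = 4.2000 Sv

4.2000


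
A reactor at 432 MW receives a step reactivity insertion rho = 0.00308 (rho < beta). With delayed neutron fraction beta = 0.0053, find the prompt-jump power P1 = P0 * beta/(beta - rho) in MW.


P1/P0 = beta / (beta - rho)
P1/P0 = 0.0053 / (0.0053 - 0.00308) = 2.387387
P1 = 432 * 2.387387 = 1031.4 MW

1031.4


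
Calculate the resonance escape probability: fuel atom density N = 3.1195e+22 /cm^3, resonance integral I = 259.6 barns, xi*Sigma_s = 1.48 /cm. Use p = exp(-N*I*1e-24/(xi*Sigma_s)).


p = exp(-N * I * 1e-24 / (xi*Sigma_s))
p = exp(-3.1195e+22 * 259.6 * 1e-24 / 1.48)
p = 0.0042038

0.0042038


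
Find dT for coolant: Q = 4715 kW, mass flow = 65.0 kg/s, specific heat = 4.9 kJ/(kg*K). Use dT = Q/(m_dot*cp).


dT = Q / (m_dot * cp)
dT = 4715 / (65.0 * 4.9)
dT = 14.804 C

14.804


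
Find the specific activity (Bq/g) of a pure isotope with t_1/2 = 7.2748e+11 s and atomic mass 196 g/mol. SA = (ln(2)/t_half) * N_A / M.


lambda = ln(2) / t_half = ln(2) / 7.2748e+11 = 9.528058e-13 /s
SA = lambda * N_A / M
SA = 9.528058e-13 * 6.022e23 / 196
SA = 2.9274e+09 Bq/g

2.9274e+09


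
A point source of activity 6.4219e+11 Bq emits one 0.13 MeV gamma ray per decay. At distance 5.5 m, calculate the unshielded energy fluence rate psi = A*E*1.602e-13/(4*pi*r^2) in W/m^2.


psi = A * E * 1.602e-13 / (4*pi*r^2)
psi = 6.4219e+11 * 0.13 * 1.602e-13 / (4*pi*5.5^2)
psi = 3.5183e-05 W/m^2

3.5183e-05


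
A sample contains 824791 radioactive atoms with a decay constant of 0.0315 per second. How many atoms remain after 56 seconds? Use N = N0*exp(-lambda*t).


N = N0 * exp(-lambda * t)
N = 824791 * exp(-0.0315 * 56)
N = 141335

141335


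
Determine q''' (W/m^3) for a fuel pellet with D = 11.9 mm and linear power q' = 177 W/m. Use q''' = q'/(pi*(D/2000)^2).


r = D / 2 / 1000 = 11.9 / 2 / 1000 = 0.00595 m
q''' = q' / (pi * r^2)
q''' = 177 / (pi * 0.00595^2)
q''' = 1.5914e+06 W/m^3

1.5914e+06


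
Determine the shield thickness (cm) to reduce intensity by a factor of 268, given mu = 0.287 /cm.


x = ln(factor) / mu
x = ln(268) / 0.287
x = 19.481 cm

19.481


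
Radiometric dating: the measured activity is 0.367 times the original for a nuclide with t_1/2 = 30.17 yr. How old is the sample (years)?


lambda = ln(2) / t_half = ln(2) / 30.17 = 0.02297472 /yr
t = -ln(A/A0) / lambda
t = -ln(0.367) / 0.02297472
t = 43.630 yr

43.630


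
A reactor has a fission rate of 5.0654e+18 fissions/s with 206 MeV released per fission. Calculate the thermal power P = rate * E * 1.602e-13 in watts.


P = fission_rate * E_MeV * 1.602e-13
P = 5.0654e+18 * 206 * 1.602e-13
P = 1.6716e+08 W

1.6716e+08


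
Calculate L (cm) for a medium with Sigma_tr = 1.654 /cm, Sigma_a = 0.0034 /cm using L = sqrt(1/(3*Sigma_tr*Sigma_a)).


D = 1 / (3 * Sigma_tr) = 1 / (3 * 1.654) = 0.2015316 cm
L = sqrt(D / Sigma_a)
L = sqrt(0.2015316 / 0.0034)
L = 7.6990 cm

7.6990


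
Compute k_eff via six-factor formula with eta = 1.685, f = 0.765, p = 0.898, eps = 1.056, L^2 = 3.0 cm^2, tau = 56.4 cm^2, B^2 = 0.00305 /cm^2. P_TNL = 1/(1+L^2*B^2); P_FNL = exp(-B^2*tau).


k_inf = eta*f*p*eps = 1.685*0.765*0.898*1.056 = 1.222367
P_TNL = 1/(1 + L^2*B^2) = 1/(1 + 3.0*0.00305) = 0.9909330
P_FNL = exp(-B^2*tau) = exp(-0.00305*56.4) = 0.8419623
k_eff = k_inf * P_TNL * P_FNL = 1.222367 * 0.9909330 * 0.8419623
k_eff = 1.0199

1.0199


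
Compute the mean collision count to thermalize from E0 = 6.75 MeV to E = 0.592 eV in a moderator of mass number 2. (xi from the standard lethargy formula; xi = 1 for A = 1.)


xi = 1 + (A-1)^2/(2A)*ln((A-1)/(A+1)) = 0.7253469 (for A = 2)
n = ln(E0/E) / xi
n = ln(6.75e6 / 0.592) / 0.7253469
n = ln(1.140203e+07) / 0.7253469 = 22.402

22.402


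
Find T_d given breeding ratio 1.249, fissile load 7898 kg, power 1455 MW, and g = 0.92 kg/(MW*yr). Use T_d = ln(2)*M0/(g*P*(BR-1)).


Breeding gain G = BR - 1 = 1.249 - 1 = 0.249
Fissile production rate = g * P * G = 0.92 * 1455 * 0.249 = 333.3114 kg/yr
T_d = ln(2) * M0 / (g * P * G)
T_d = ln(2) * 7898 / 333.3114 = 16.425 yr

16.425


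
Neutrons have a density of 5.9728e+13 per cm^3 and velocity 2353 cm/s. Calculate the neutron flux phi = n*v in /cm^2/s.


phi = n * v
phi = 5.9728e+13 * 2353
phi = 1.4054e+17 /cm^2/s

1.4054e+17


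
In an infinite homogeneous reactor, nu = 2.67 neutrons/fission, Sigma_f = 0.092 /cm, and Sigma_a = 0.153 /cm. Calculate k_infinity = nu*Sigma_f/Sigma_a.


k_inf = nu * Sigma_f / Sigma_a
k_inf = 2.67 * 0.092 / 0.153
k_inf = 1.6055

1.6055


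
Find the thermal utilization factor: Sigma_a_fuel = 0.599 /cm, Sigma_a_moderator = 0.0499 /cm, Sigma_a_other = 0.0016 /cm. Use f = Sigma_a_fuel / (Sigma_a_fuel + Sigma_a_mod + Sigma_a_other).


f = Sigma_a_fuel / (Sigma_a_fuel + Sigma_a_mod + Sigma_a_other)
f = 0.599 / (0.599 + 0.0499 + 0.0016)
f = 0.92083

0.92083


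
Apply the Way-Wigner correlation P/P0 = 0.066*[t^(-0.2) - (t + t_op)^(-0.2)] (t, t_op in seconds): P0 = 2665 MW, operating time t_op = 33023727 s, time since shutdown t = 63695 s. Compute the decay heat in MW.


P/P0 = 0.066 * [t^(-0.2) - (t + t_op)^(-0.2)]
P/P0 = 0.066 * [63695^(-0.2) - (63695 + 33023727)^(-0.2)]
P/P0 = 0.066 * [0.1094407 - 0.03133772] = 0.005154797
P = 2665 * 0.005154797 = 13.738 MW

13.738


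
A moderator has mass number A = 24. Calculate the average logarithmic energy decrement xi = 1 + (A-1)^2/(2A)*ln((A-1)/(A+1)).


xi = 1 + (A-1)^2/(2A) * ln((A-1)/(A+1))
xi = 1 + (24-1)^2/(2*24) * ln((24-1)/(24 +1))
xi = 0.081065

0.081065


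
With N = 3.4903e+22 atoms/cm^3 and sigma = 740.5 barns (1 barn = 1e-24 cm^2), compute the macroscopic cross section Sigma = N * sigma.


Sigma = N * sigma_barns * 1e-24
Sigma = 3.4903e+22 * 740.5 * 1e-24
Sigma = 25.846 /cm

25.846


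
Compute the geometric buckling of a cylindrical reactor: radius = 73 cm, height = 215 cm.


B^2 = (2.405/R)^2 + (pi/H)^2
B^2 = (2.405/73)^2 + (pi/215)^2
B^2 = 0.0012989 /cm^2

0.0012989


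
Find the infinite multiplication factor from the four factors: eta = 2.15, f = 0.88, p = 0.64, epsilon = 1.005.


k_inf = eta * f * p * epsilon
k_inf = 2.15 * 0.88 * 0.64 * 1.005
k_inf = 1.2169

1.2169


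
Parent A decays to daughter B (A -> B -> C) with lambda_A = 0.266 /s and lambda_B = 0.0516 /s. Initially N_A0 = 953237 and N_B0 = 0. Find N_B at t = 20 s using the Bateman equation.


N_B(t) = lambda_A * N_A0 / (lambda_B - lambda_A) * [exp(-lambda_A*t) - exp(-lambda_B*t)]
exp(-0.266*20) = 0.004892754; exp(-0.0516*20) = 0.3562937
N_B = 0.266 * 953237 / (0.0516 - 0.266) * (0.004892754 - 0.3562937)
N_B = 415586

415586


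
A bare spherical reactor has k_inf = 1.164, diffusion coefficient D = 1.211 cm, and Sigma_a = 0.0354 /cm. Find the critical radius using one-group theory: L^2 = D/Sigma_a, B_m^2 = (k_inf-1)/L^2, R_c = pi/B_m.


L^2 = D / Sigma_a = 1.211 / 0.0354 = 34.20904 cm^2
B_m^2 = (k_inf - 1) / L^2 = (1.164 - 1) / 34.20904 = 0.004794054 /cm^2
For a bare sphere: B_g = pi/R, so R_c = pi / sqrt(B_m^2)
R_c = pi / sqrt(0.004794054) = 45.373 cm

45.373


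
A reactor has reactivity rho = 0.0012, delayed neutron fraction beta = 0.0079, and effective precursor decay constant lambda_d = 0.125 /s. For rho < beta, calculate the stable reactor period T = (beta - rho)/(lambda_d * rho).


T = (beta - rho) / (lambda_d * rho)
T = (0.0079 - 0.0012) / (0.125 * 0.0012)
T = 44.667 s

44.667


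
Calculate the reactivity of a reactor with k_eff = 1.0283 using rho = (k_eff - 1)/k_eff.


rho = (k_eff - 1) / k_eff
rho = (1.0283 - 1) / 1.0283
rho = 0.027521

0.027521


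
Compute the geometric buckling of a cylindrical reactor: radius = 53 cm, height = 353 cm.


B^2 = (2.405/R)^2 + (pi/H)^2
B^2 = (2.405/53)^2 + (pi/353)^2
B^2 = 0.0021383 /cm^2

0.0021383


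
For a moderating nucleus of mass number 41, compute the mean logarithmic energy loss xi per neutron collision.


xi = 1 + (A-1)^2/(2A) * ln((A-1)/(A+1))
xi = 1 + (41-1)^2/(2*41) * ln((41-1)/(41 +1))
xi = 0.047997

0.047997


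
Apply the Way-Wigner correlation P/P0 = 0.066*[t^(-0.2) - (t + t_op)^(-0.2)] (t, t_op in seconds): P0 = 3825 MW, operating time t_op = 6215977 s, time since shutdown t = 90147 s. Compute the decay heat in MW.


P/P0 = 0.066 * [t^(-0.2) - (t + t_op)^(-0.2)]
P/P0 = 0.066 * [90147^(-0.2) - (90147 + 6215977)^(-0.2)]
P/P0 = 0.066 * [0.1020962 - 0.04365636] = 0.003857029
P = 3825 * 0.003857029 = 14.753 MW

14.753


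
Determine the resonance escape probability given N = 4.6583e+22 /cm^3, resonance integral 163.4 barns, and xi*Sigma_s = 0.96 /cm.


p = exp(-N * I * 1e-24 / (xi*Sigma_s))
p = exp(-4.6583e+22 * 163.4 * 1e-24 / 0.96)
p = 3.6021e-04

3.6021e-04


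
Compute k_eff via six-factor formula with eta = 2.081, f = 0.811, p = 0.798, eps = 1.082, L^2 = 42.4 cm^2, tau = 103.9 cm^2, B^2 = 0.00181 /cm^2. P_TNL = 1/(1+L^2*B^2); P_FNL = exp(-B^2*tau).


k_inf = eta*f*p*eps = 2.081*0.811*0.798*1.082 = 1.457213
P_TNL = 1/(1 + L^2*B^2) = 1/(1 + 42.4*0.00181) = 0.9287259
P_FNL = exp(-B^2*tau) = exp(-0.00181*103.9) = 0.8285658
k_eff = k_inf * P_TNL * P_FNL = 1.457213 * 0.9287259 * 0.8285658
k_eff = 1.1213

1.1213


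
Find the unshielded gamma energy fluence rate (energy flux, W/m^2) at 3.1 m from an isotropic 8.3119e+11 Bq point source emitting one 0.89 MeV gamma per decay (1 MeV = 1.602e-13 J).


psi = A * E * 1.602e-13 / (4*pi*r^2)
psi = 8.3119e+11 * 0.89 * 1.602e-13 / (4*pi*3.1^2)
psi = 9.8134e-04 W/m^2

9.8134e-04


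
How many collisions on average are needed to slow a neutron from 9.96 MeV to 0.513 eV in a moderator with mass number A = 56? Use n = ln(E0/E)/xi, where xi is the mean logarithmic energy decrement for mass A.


xi = 1 + (A-1)^2/(2A)*ln((A-1)/(A+1)) = 0.03529286 (for A = 56)
n = ln(E0/E) / xi
n = ln(9.96e6 / 0.513) / 0.03529286
n = ln(1.941520e+07) / 0.03529286 = 475.49

475.49


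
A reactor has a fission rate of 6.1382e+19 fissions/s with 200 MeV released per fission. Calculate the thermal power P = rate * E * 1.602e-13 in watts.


P = fission_rate * E_MeV * 1.602e-13
P = 6.1382e+19 * 200 * 1.602e-13
P = 1.9667e+09 W

1.9667e+09


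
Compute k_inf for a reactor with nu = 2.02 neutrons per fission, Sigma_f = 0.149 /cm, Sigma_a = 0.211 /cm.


k_inf = nu * Sigma_f / Sigma_a
k_inf = 2.02 * 0.149 / 0.211
k_inf = 1.4264

1.4264


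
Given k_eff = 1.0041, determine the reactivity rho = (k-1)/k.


rho = (k_eff - 1) / k_eff
rho = (1.0041 - 1) / 1.0041
rho = 0.0040833

0.0040833


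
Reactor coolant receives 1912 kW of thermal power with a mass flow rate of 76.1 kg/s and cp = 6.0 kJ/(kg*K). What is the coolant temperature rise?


dT = Q / (m_dot * cp)
dT = 1912 / (76.1 * 6.0)
dT = 4.1875 C

4.1875


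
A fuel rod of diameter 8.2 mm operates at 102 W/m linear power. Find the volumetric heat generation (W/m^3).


r = D / 2 / 1000 = 8.2 / 2 / 1000 = 0.0041 m
q''' = q' / (pi * r^2)
q''' = 102 / (pi * 0.0041^2)
q''' = 1.9314e+06 W/m^3

1.9314e+06


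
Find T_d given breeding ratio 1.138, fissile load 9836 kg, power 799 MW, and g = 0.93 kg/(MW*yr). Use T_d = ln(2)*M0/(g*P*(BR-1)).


Breeding gain G = BR - 1 = 1.138 - 1 = 0.138
Fissile production rate = g * P * G = 0.93 * 799 * 0.138 = 102.54366 kg/yr
T_d = ln(2) * M0 / (g * P * G)
T_d = ln(2) * 9836 / 102.54366 = 66.487 yr

66.487


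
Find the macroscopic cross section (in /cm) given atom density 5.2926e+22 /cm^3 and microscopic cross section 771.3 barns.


Sigma = N * sigma_barns * 1e-24
Sigma = 5.2926e+22 * 771.3 * 1e-24
Sigma = 40.822 /cm

40.822


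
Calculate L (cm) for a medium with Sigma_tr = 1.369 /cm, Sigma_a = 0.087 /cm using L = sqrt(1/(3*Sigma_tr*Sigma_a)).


D = 1 / (3 * Sigma_tr) = 1 / (3 * 1.369) = 0.2434867 cm
L = sqrt(D / Sigma_a)
L = sqrt(0.2434867 / 0.087)
L = 1.6729 cm

1.6729


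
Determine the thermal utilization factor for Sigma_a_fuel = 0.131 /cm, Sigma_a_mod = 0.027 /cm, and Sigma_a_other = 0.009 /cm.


f = Sigma_a_fuel / (Sigma_a_fuel + Sigma_a_mod + Sigma_a_other)
f = 0.131 / (0.131 + 0.027 + 0.009)
f = 0.78443

0.78443


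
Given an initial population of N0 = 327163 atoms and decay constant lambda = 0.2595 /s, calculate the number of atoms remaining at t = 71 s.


N = N0 * exp(-lambda * t)
N = 327163 * exp(-0.2595 * 71)
N = 0.0032592

0.0032592


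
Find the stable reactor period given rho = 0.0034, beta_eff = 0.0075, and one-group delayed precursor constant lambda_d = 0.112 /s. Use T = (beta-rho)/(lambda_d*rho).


T = (beta - rho) / (lambda_d * rho)
T = (0.0075 - 0.0034) / (0.112 * 0.0034)
T = 10.767 s

10.767


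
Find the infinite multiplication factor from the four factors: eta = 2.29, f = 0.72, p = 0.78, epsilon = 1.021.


k_inf = eta * f * p * epsilon
k_inf = 2.29 * 0.72 * 0.78 * 1.021
k_inf = 1.3131

1.3131


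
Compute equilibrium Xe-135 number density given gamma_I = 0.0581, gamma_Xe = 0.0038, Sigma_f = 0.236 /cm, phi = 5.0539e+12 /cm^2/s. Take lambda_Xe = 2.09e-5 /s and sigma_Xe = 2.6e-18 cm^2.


Xe_eq = (gamma_I + gamma_Xe) * Sigma_f * phi / (lambda_Xe + sigma_Xe * phi)
Numerator = (0.0581 + 0.0038) * 0.236 * 5.0539e+12 = 7.382939e+10
Denominator = 2.09e-5 + 2.6e-18 * 5.0539e+12 = 3.404014e-05
Xe_eq = 7.382939e+10 / 3.404014e-05 = 2.1689e+15 /cm^3

2.1689e+15


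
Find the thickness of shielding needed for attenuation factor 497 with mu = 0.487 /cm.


x = ln(factor) / mu
x = ln(497) / 0.487
x = 12.749 cm

12.749


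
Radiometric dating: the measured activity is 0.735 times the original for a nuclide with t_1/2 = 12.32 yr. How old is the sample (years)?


lambda = ln(2) / t_half = ln(2) / 12.32 = 0.05626195 /yr
t = -ln(A/A0) / lambda
t = -ln(0.735) / 0.05626195
t = 5.4723 yr

5.4723


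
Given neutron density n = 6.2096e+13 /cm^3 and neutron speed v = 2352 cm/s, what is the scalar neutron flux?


phi = n * v
phi = 6.2096e+13 * 2352
phi = 1.4605e+17 /cm^2/s

1.4605e+17


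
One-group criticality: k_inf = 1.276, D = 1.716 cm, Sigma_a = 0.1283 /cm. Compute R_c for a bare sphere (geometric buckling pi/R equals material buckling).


L^2 = D / Sigma_a = 1.716 / 0.1283 = 13.37490 cm^2
B_m^2 = (k_inf - 1) / L^2 = (1.276 - 1) / 13.37490 = 0.02063567 /cm^2
For a bare sphere: B_g = pi/R, so R_c = pi / sqrt(B_m^2)
R_c = pi / sqrt(0.02063567) = 21.870 cm

21.870


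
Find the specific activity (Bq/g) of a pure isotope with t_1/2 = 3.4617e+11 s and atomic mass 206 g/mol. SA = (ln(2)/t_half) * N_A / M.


lambda = ln(2) / t_half = ln(2) / 3.4617e+11 = 2.002332e-12 /s
SA = lambda * N_A / M
SA = 2.002332e-12 * 6.022e23 / 206
SA = 5.8534e+09 Bq/g

5.8534e+09


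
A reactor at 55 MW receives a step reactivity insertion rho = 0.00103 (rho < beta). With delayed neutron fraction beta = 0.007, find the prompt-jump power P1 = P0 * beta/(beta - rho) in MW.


P1/P0 = beta / (beta - rho)
P1/P0 = 0.007 / (0.007 - 0.00103) = 1.172529
P1 = 55 * 1.172529 = 64.489 MW

64.489


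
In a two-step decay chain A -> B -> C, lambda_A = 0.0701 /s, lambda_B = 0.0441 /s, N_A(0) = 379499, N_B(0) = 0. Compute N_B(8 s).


N_B(t) = lambda_A * N_A0 / (lambda_B - lambda_A) * [exp(-lambda_A*t) - exp(-lambda_B*t)]
exp(-0.0701*8) = 0.5707523; exp(-0.0441*8) = 0.7027177
N_B = 0.0701 * 379499 / (0.0441 - 0.0701) * (0.5707523 - 0.7027177)
N_B = 135025

135025


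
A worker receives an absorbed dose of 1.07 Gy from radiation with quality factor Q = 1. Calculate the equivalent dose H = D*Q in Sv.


H = D * Q
H = 1.07 * 1
H = 1.0700 Sv

1.0700


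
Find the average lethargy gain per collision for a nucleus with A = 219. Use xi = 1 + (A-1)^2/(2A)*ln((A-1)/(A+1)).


xi = 1 + (A-1)^2/(2A) * ln((A-1)/(A+1))
xi = 1 + (219-1)^2/(2*219) * ln((219-1)/(219 +1))
xi = 0.0091047

0.0091047


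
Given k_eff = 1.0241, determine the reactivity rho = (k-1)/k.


rho = (k_eff - 1) / k_eff
rho = (1.0241 - 1) / 1.0241
rho = 0.023533

0.023533


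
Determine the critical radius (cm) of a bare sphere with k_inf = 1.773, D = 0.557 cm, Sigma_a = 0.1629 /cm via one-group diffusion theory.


L^2 = D / Sigma_a = 0.557 / 0.1629 = 3.419276 cm^2
B_m^2 = (k_inf - 1) / L^2 = (1.773 - 1) / 3.419276 = 0.2260713 /cm^2
For a bare sphere: B_g = pi/R, so R_c = pi / sqrt(B_m^2)
R_c = pi / sqrt(0.2260713) = 6.6073 cm

6.6073


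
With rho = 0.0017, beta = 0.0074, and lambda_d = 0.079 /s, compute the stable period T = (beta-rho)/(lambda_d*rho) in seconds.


T = (beta - rho) / (lambda_d * rho)
T = (0.0074 - 0.0017) / (0.079 * 0.0017)
T = 42.442 s

42.442


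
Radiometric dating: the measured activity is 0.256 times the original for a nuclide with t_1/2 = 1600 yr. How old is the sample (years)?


lambda = ln(2) / t_half = ln(2) / 1600 = 4.332170e-04 /yr
t = -ln(A/A0) / lambda
t = -ln(0.256) / 4.332170e-04
t = 3145.3 yr

3145.3


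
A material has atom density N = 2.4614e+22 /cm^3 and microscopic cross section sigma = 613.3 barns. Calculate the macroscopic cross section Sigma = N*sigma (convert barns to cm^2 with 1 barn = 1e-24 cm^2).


Sigma = N * sigma_barns * 1e-24
Sigma = 2.4614e+22 * 613.3 * 1e-24
Sigma = 15.096 /cm

15.096


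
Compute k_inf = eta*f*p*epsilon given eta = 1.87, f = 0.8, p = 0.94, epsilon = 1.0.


k_inf = eta * f * p * epsilon
k_inf = 1.87 * 0.8 * 0.94 * 1.0
k_inf = 1.4062

1.4062


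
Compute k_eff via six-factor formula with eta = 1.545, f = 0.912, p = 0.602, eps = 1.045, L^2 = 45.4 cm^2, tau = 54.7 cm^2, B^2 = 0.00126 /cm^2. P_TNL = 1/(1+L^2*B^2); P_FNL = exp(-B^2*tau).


k_inf = eta*f*p*eps = 1.545*0.912*0.602*1.045 = 0.8864130
P_TNL = 1/(1 + L^2*B^2) = 1/(1 + 45.4*0.00126) = 0.9458912
P_FNL = exp(-B^2*tau) = exp(-0.00126*54.7) = 0.9333995
k_eff = k_inf * P_TNL * P_FNL = 0.8864130 * 0.9458912 * 0.9333995
k_eff = 0.78261

0.78261


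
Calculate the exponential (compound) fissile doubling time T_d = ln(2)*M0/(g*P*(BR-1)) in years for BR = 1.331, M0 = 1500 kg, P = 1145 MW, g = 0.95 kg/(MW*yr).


Breeding gain G = BR - 1 = 1.331 - 1 = 0.331
Fissile production rate = g * P * G = 0.95 * 1145 * 0.331 = 360.04525 kg/yr
T_d = ln(2) * M0 / (g * P * G)
T_d = ln(2) * 1500 / 360.04525 = 2.8878 yr

2.8878


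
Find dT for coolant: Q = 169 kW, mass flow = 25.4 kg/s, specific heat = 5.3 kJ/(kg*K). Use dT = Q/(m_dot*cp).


dT = Q / (m_dot * cp)
dT = 169 / (25.4 * 5.3)
dT = 1.2554 C

1.2554


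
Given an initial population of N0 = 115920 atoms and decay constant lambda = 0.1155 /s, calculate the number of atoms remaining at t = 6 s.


N = N0 * exp(-lambda * t)
N = 115920 * exp(-0.1155 * 6)
N = 57969

57969


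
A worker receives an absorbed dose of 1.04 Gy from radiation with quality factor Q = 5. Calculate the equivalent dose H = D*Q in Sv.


H = D * Q
H = 1.04 * 5
H = 5.2000 Sv

5.2000


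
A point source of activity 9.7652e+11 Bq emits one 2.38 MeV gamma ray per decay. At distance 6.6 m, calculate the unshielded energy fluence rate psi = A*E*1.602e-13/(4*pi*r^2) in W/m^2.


psi = A * E * 1.602e-13 / (4*pi*r^2)
psi = 9.7652e+11 * 2.38 * 1.602e-13 / (4*pi*6.6^2)
psi = 6.8018e-04 W/m^2

6.8018e-04


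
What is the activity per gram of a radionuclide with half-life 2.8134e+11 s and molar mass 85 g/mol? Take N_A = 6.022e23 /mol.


lambda = ln(2) / t_half = ln(2) / 2.8134e+11 = 2.463735e-12 /s
SA = lambda * N_A / M
SA = 2.463735e-12 * 6.022e23 / 85
SA = 1.7455e+10 Bq/g

1.7455e+10


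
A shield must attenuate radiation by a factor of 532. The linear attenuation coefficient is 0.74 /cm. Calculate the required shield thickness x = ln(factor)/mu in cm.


x = ln(factor) / mu
x = ln(532) / 0.74
x = 8.4820 cm

8.4820


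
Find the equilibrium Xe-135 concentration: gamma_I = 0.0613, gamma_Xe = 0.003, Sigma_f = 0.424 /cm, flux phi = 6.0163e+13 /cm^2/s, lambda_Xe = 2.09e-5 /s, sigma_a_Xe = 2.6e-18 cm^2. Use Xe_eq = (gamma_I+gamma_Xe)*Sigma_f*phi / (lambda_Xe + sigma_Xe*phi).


Xe_eq = (gamma_I + gamma_Xe) * Sigma_f * phi / (lambda_Xe + sigma_Xe * phi)
Numerator = (0.0613 + 0.003) * 0.424 * 6.0163e+13 = 1.640236e+12
Denominator = 2.09e-5 + 2.6e-18 * 6.0163e+13 = 1.773238e-04
Xe_eq = 1.640236e+12 / 1.773238e-04 = 9.2499e+15 /cm^3

9.2499e+15


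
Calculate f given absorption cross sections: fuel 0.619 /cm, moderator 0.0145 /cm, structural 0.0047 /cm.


f = Sigma_a_fuel / (Sigma_a_fuel + Sigma_a_mod + Sigma_a_other)
f = 0.619 / (0.619 + 0.0145 + 0.0047)
f = 0.96992

0.96992


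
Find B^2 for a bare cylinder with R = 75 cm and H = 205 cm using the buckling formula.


B^2 = (2.405/R)^2 + (pi/H)^2
B^2 = (2.405/75)^2 + (pi/205)^2
B^2 = 0.0012631 /cm^2

0.0012631


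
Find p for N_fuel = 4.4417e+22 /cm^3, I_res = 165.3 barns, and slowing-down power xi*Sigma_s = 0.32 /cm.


p = exp(-N * I * 1e-24 / (xi*Sigma_s))
p = exp(-4.4417e+22 * 165.3 * 1e-24 / 0.32)
p = 1.0851e-10

1.0851e-10


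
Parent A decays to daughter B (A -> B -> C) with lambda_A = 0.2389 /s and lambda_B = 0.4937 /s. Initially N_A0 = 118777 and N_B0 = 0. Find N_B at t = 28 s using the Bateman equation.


N_B(t) = lambda_A * N_A0 / (lambda_B - lambda_A) * [exp(-lambda_A*t) - exp(-lambda_B*t)]
exp(-0.2389*28) = 0.001244278; exp(-0.4937*28) = 9.919432e-07
N_B = 0.2389 * 118777 / (0.4937 - 0.2389) * (0.001244278 - 9.919432e-07)
N_B = 138.46

138.46


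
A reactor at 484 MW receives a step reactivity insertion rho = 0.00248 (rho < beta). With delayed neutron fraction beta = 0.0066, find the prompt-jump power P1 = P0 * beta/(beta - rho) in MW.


P1/P0 = beta / (beta - rho)
P1/P0 = 0.0066 / (0.0066 - 0.00248) = 1.601942
P1 = 484 * 1.601942 = 775.34 MW

775.34


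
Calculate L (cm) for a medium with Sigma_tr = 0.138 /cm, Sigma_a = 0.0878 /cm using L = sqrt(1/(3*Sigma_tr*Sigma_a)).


D = 1 / (3 * Sigma_tr) = 1 / (3 * 0.138) = 2.415459 cm
L = sqrt(D / Sigma_a)
L = sqrt(2.415459 / 0.0878)
L = 5.2451 cm

5.2451
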